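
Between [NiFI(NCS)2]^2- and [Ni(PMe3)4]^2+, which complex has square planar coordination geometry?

For [NiFI(NCS)2]^2-: Each fluoride is −1; each iodide is −1; each isothiocyanate is −1; balancing the −2 overall charge requires Ni(II). Nickel is a group-10 element; Ni(II) is therefore d⁸. Fluoride, iodide, and isothiocyanate are weak-field ligands. With weak-field ligands the CFSE gain from square planar is small, so a 3d d⁸ ion takes the sterically preferred tetrahedral geometry. → tetrahedral.
For [Ni(PMe3)4]^2+: Summing ligand charges against the +2 overall charge gives an oxidation state of +2 for nickel. Group 10 minus oxidation state 2 gives a d⁸ configuration. Trimethylphosphine is a strong-field ligand (high in the spectrochemical series). A 3d d⁸ ion with strong-field ligands gains enough CFSE to favour square planar over tetrahedral. → square planar.

[Ni(PMe3)4]^2+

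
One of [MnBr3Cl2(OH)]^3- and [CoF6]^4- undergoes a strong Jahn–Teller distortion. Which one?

[MnBr3Cl2(OH)]^3-: Each bromide is −1; each chloride is −1; each hydroxide is −1; balancing the −3 overall charge requires Mn(III). Mn sits in group 7, so the d-electron count is 7 − 3 = 4. Bromide, chloride, and hydroxide are weak-field ligands for a first-row metal, so the complex is high-spin. The t₂g³e_g¹ (high-spin) configuration has an unevenly filled e_g set; the Jahn–Teller theorem predicts a tetragonal distortion (typically axial elongation) to lift the degeneracy.
[CoF6]^4-: Summing ligand charges against the −4 overall charge gives an oxidation state of +2 for cobalt. Cobalt is a group-9 element; Co(II) is therefore d⁷. Fluoride is a weak-field ligand for a first-row metal, so the complex is high-spin. The d⁷ configuration leaves the e_g set evenly filled (or empty) — no strong Jahn–Teller driving force.

[MnBr3Cl2(OH)]^3-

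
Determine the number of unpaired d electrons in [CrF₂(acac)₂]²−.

Ligand charges: each fluoride is −1; each acetylacetonate is −1. With an overall charge of −2 the chromium centre must be in the +2 oxidation state.
Group 6 minus oxidation state 2 gives a d⁴ configuration.
Counting donor atoms: 2×fluoride (monodentate) → 2 donors; 2×acetylacetonate (bidentate) → 4 donors. Coordination number = 6.
The spin state decides the count: Acetylacetonate and fluoride are weak-field ligands for a first-row metal, so the complex is high-spin.
An octahedral high-spin d⁴ ion is t₂g³e_g¹, giving 4 unpaired electrons.

4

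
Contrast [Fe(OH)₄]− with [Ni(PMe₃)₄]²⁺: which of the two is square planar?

[Ni(PMe₃)₄]²⁺

For [Fe(OH)₄]−: Ligand charges: each hydroxide is −1. With an overall charge of −1 the iron centre must be in the +3 oxidation state. Iron is a group-8 element; Fe(III) is therefore d⁵. A high-spin d⁵ ion has zero CFSE in either geometry, so four ligands adopt the sterically favoured tetrahedral geometry. → tetrahedral.
For [Ni(PMe₃)₄]²⁺: Trimethylphosphine is neutral; balancing the +2 overall charge requires Ni(II). Nickel is a group-10 element; Ni(II) is therefore d⁸. Trimethylphosphine is a strong-field ligand (high in the spectrochemical series). A 3d d⁸ ion with strong-field ligands gains enough CFSE to favour square planar over tetrahedral. → square planar.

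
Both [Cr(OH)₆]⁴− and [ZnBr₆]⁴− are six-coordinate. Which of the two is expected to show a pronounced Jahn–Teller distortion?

[Cr(OH)₆]⁴−: Summing ligand charges against the −4 overall charge gives an oxidation state of +2 for chromium. Chromium is a group-6 element; Cr(II) is therefore d⁴. Hydroxide is a weak-field ligand for a first-row metal, so the complex is high-spin. The t₂g³e_g¹ (high-spin) configuration has an unevenly filled e_g set; the Jahn–Teller theorem predicts a tetragonal distortion (typically axial elongation) to lift the degeneracy.
[ZnBr₆]⁴−: Summing ligand charges against the −4 overall charge gives an oxidation state of +2 for zinc. Zn sits in group 12, so the d-electron count is 12 − 2 = 10. The d¹⁰ configuration leaves the e_g set evenly filled (or empty) — no strong Jahn–Teller driving force.

[Cr(OH)₆]⁴−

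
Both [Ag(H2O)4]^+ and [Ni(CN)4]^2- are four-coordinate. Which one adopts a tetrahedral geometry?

[Ag(H2O)4]^+

For [Ag(H2O)4]^+: Water is neutral; balancing the +1 overall charge requires Ag(I). Silver is a group-11 element; Ag(I) is therefore d¹⁰. A d¹⁰ ion has no crystal-field stabilisation preference between square planar and tetrahedral, so four ligands adopt the sterically favoured tetrahedral geometry. → tetrahedral.
For [Ni(CN)4]^2-: Summing ligand charges against the −2 overall charge gives an oxidation state of +2 for nickel. Ni sits in group 10, so the d-electron count is 10 − 2 = 8. Cyanide is a strong-field ligand (high in the spectrochemical series). A 3d d⁸ ion with strong-field ligands gains enough CFSE to favour square planar over tetrahedral. → square planar.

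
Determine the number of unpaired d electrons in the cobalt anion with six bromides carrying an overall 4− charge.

Each bromide is −1; balancing the −4 overall charge requires Co(II).
Cobalt is a group-9 element; Co(II) is therefore d⁷.
The spin state decides the count: Bromide is a weak-field ligand for a first-row metal, so the complex is high-spin.
An octahedral high-spin d⁷ ion is t₂g⁵e_g², giving 3 unpaired electrons.

3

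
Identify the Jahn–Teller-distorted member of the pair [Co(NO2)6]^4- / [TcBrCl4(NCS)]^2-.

[Co(NO2)6]^4-: Summing ligand charges against the −4 overall charge gives an oxidation state of +2 for cobalt. Group 9 minus oxidation state 2 gives a d⁷ configuration. Nitro (N-bound nitrite) is a strong-field ligand (high in the spectrochemical series) for a first-row metal, so the complex is low-spin. The t₂g⁶e_g¹ (low-spin) configuration has an unevenly filled e_g set; the Jahn–Teller theorem predicts a tetragonal distortion (typically axial elongation) to lift the degeneracy.
[TcBrCl4(NCS)]^2-: Each bromide is −1; each chloride is −1; each isothiocyanate is −1; balancing the −2 overall charge requires Tc(IV). Technetium is a group-7 element; Tc(IV) is therefore d³. The d³ configuration leaves the e_g set evenly filled (or empty) — no strong Jahn–Teller driving force.

[Co(NO2)6]^4-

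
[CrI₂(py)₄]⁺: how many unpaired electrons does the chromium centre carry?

Each iodide is −1; pyridine is neutral; balancing the +1 overall charge requires Cr(III).
Chromium is a group-6 element; Cr(III) is therefore d³.
In an octahedral field the d³ configuration is t₂g³e_g⁰ (only one arrangement possible), giving 3 unpaired electrons.

3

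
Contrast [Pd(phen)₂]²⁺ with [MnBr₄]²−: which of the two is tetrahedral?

For [Pd(phen)₂]²⁺: 1,10-phenanthroline is neutral; balancing the +2 overall charge requires Pd(II). Palladium is a group-10 element; Pd(II) is therefore d⁸. A 4d d⁸ ion has a large crystal-field splitting; square planar leaves the high-energy d_{x²−y²} orbital empty and maximises CFSE. → square planar.
For [MnBr₄]²−: Ligand charges: each bromide is −1. With an overall charge of −2 the manganese centre must be in the +2 oxidation state. Manganese is a group-7 element; Mn(II) is therefore d⁵. A high-spin d⁵ ion has zero CFSE in either geometry, so four ligands adopt the sterically favoured tetrahedral geometry. → tetrahedral.

[MnBr₄]²−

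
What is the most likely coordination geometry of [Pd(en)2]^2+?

Ethylenediamine is neutral; balancing the +2 overall charge requires Pd(II).
Group 10 minus oxidation state 2 gives a d⁸ configuration.
Counting donor atoms: 2×ethylenediamine (bidentate) → 4 donors. Coordination number = 4.
A 4d d⁸ ion has a large crystal-field splitting; square planar leaves the high-energy d_{x²−y²} orbital empty and maximises CFSE.

square planar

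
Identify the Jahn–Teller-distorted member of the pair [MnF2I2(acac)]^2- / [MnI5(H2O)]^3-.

[MnF2I2(acac)]^2-: Summing ligand charges against the −2 overall charge gives an oxidation state of +3 for manganese. Manganese is a group-7 element; Mn(III) is therefore d⁴. Acetylacetonate, fluoride, and iodide are weak-field ligands for a first-row metal, so the complex is high-spin. The t₂g³e_g¹ (high-spin) configuration has an unevenly filled e_g set; the Jahn–Teller theorem predicts a tetragonal distortion (typically axial elongation) to lift the degeneracy.
[MnI5(H2O)]^3-: Ligand charges: each iodide is −1; water is neutral. With an overall charge of −3 the manganese centre must be in the +2 oxidation state. Mn sits in group 7, so the d-electron count is 7 − 2 = 5. Iodide is a weak-field ligand for a first-row metal, so the complex is high-spin. The d⁵ configuration leaves the e_g set evenly filled (or empty) — no strong Jahn–Teller driving force.

[MnF2I2(acac)]^2-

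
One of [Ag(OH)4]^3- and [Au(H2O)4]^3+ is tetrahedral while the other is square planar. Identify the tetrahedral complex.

[Ag(OH)4]^3-

For [Ag(OH)4]^3-: Summing ligand charges against the −3 overall charge gives an oxidation state of +1 for silver. Group 11 minus oxidation state 1 gives a d¹⁰ configuration. A d¹⁰ ion has no crystal-field stabilisation preference between square planar and tetrahedral, so four ligands adopt the sterically favoured tetrahedral geometry. → tetrahedral.
For [Au(H2O)4]^3+: Ligand charges: water is neutral. With an overall charge of +3 the gold centre must be in the +3 oxidation state. Au sits in group 11, so the d-electron count is 11 − 3 = 8. A 5d d⁸ ion has a large crystal-field splitting; square planar leaves the high-energy d_{x²−y²} orbital empty and maximises CFSE. → square planar.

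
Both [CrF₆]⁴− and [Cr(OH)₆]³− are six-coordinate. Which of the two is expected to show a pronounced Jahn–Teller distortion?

[CrF₆]⁴−

[CrF₆]⁴−: Each fluoride is −1; balancing the −4 overall charge requires Cr(II). Cr sits in group 6, so the d-electron count is 6 − 2 = 4. Fluoride is a weak-field ligand for a first-row metal, so the complex is high-spin. The t₂g³e_g¹ (high-spin) configuration has an unevenly filled e_g set; the Jahn–Teller theorem predicts a tetragonal distortion (typically axial elongation) to lift the degeneracy.
[Cr(OH)₆]³−: Summing ligand charges against the −3 overall charge gives an oxidation state of +3 for chromium. Group 6 minus oxidation state 3 gives a d³ configuration. The d³ configuration leaves the e_g set evenly filled (or empty) — no strong Jahn–Teller driving force.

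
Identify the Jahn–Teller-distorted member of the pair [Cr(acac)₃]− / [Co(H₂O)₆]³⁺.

[Cr(acac)₃]−: Each acetylacetonate is −1; balancing the −1 overall charge requires Cr(II). Chromium is a group-6 element; Cr(II) is therefore d⁴. Acetylacetonate is a weak-field ligand for a first-row metal, so the complex is high-spin. The t₂g³e_g¹ (high-spin) configuration has an unevenly filled e_g set; the Jahn–Teller theorem predicts a tetragonal distortion (typically axial elongation) to lift the degeneracy.
[Co(H₂O)₆]³⁺: Summing ligand charges against the +3 overall charge gives an oxidation state of +3 for cobalt. Co sits in group 9, so the d-electron count is 9 − 3 = 6. Co(III) has an exceptionally large octahedral splitting and is low-spin with essentially every ligand except fluoride. The d⁶ configuration leaves the e_g set evenly filled (or empty) — no strong Jahn–Teller driving force.

[Cr(acac)₃]−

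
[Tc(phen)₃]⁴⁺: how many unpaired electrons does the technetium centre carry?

3 unpaired electrons

Summing ligand charges against the +4 overall charge gives an oxidation state of +4 for technetium.
Technetium is a group-7 element; Tc(IV) is therefore d³.
Counting donor atoms: 3×1,10-phenanthroline (bidentate) → 6 donors. Coordination number = 6.
In an octahedral field the d³ configuration is t₂g³e_g⁰ (only one arrangement possible), giving 3 unpaired electrons.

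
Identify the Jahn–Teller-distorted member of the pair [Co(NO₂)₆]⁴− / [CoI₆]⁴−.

[Co(NO₂)₆]⁴−

[Co(NO₂)₆]⁴−: Summing ligand charges against the −4 overall charge gives an oxidation state of +2 for cobalt. Co sits in group 9, so the d-electron count is 9 − 2 = 7. Nitro (N-bound nitrite) is a strong-field ligand (high in the spectrochemical series) for a first-row metal, so the complex is low-spin. The t₂g⁶e_g¹ (low-spin) configuration has an unevenly filled e_g set; the Jahn–Teller theorem predicts a tetragonal distortion (typically axial elongation) to lift the degeneracy.
[CoI₆]⁴−: Ligand charges: each iodide is −1. With an overall charge of −4 the cobalt centre must be in the +2 oxidation state. Group 9 minus oxidation state 2 gives a d⁷ configuration. Iodide is a weak-field ligand for a first-row metal, so the complex is high-spin. The d⁷ configuration leaves the e_g set evenly filled (or empty) — no strong Jahn–Teller driving force.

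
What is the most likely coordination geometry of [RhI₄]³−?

Ligand charges: each iodide is −1. With an overall charge of −3 the rhodium centre must be in the +1 oxidation state.
Rhodium is a group-9 element; Rh(I) is therefore d⁸.
With 4 monodentate ligands the coordination number is 4.
A 4d d⁸ ion has a large crystal-field splitting; square planar leaves the high-energy d_{x²−y²} orbital empty and maximises CFSE.

square planar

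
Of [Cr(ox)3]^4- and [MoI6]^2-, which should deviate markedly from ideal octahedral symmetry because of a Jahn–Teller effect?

[Cr(ox)3]^4-

[Cr(ox)3]^4-: Ligand charges: each oxalate is −2. With an overall charge of −4 the chromium centre must be in the +2 oxidation state. Cr sits in group 6, so the d-electron count is 6 − 2 = 4. Oxalate is a weak-field ligand for a first-row metal, so the complex is high-spin. The t₂g³e_g¹ (high-spin) configuration has an unevenly filled e_g set; the Jahn–Teller theorem predicts a tetragonal distortion (typically axial elongation) to lift the degeneracy.
[MoI6]^2-: Ligand charges: each iodide is −1. With an overall charge of −2 the molybdenum centre must be in the +4 oxidation state. Mo sits in group 6, so the d-electron count is 6 − 4 = 2. The d² configuration leaves the e_g set evenly filled (or empty) — no strong Jahn–Teller driving force.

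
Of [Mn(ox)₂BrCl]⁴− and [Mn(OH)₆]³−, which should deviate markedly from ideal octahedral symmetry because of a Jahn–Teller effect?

[Mn(OH)₆]³−

[Mn(ox)₂BrCl]⁴−: Ligand charges: each oxalate is −2; each bromide is −1; each chloride is −1. With an overall charge of −4 the manganese centre must be in the +2 oxidation state. Group 7 minus oxidation state 2 gives a d⁵ configuration. Bromide, chloride, and oxalate are weak-field ligands for a first-row metal, so the complex is high-spin. The d⁵ configuration leaves the e_g set evenly filled (or empty) — no strong Jahn–Teller driving force.
[Mn(OH)₆]³−: Each hydroxide is −1; balancing the −3 overall charge requires Mn(III). Mn sits in group 7, so the d-electron count is 7 − 3 = 4. Hydroxide is a weak-field ligand for a first-row metal, so the complex is high-spin. The t₂g³e_g¹ (high-spin) configuration has an unevenly filled e_g set; the Jahn–Teller theorem predicts a tetragonal distortion (typically axial elongation) to lift the degeneracy.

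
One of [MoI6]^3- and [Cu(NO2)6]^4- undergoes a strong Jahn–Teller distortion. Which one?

[MoI6]^3-: Summing ligand charges against the −3 overall charge gives an oxidation state of +3 for molybdenum. Molybdenum is a group-6 element; Mo(III) is therefore d³. The d³ configuration leaves the e_g set evenly filled (or empty) — no strong Jahn–Teller driving force.
[Cu(NO2)6]^4-: Summing ligand charges against the −4 overall charge gives an oxidation state of +2 for copper. Copper is a group-11 element; Cu(II) is therefore d⁹. The t₂g⁶e_g³ configuration has an unevenly filled e_g set; the Jahn–Teller theorem predicts a tetragonal distortion (typically axial elongation) to lift the degeneracy.

[Cu(NO2)6]^4-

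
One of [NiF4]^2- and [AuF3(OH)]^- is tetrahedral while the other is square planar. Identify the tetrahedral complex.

[NiF4]^2-

For [NiF4]^2-: Each fluoride is −1; balancing the −2 overall charge requires Ni(II). Ni sits in group 10, so the d-electron count is 10 − 2 = 8. Fluoride is a weak-field ligand. With weak-field ligands the CFSE gain from square planar is small, so a 3d d⁸ ion takes the sterically preferred tetrahedral geometry. → tetrahedral.
For [AuF3(OH)]^-: Each fluoride is −1; each hydroxide is −1; balancing the −1 overall charge requires Au(III). Group 11 minus oxidation state 3 gives a d⁸ configuration. A 5d d⁸ ion has a large crystal-field splitting; square planar leaves the high-energy d_{x²−y²} orbital empty and maximises CFSE. → square planar.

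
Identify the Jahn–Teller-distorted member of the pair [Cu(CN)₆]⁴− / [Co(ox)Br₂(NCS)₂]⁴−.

[Cu(CN)₆]⁴−: Summing ligand charges against the −4 overall charge gives an oxidation state of +2 for copper. Copper is a group-11 element; Cu(II) is therefore d⁹. The t₂g⁶e_g³ configuration has an unevenly filled e_g set; the Jahn–Teller theorem predicts a tetragonal distortion (typically axial elongation) to lift the degeneracy.
[Co(ox)Br₂(NCS)₂]⁴−: Summing ligand charges against the −4 overall charge gives an oxidation state of +2 for cobalt. Cobalt is a group-9 element; Co(II) is therefore d⁷. Bromide, isothiocyanate, and oxalate are weak-field ligands for a first-row metal, so the complex is high-spin. The d⁷ configuration leaves the e_g set evenly filled (or empty) — no strong Jahn–Teller driving force.

[Cu(CN)₆]⁴−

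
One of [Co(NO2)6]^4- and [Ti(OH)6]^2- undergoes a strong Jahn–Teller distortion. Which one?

[Co(NO2)6]^4-

[Co(NO2)6]^4-: Ligand charges: each nitro (N-bound nitrite) is −1. With an overall charge of −4 the cobalt centre must be in the +2 oxidation state. Group 9 minus oxidation state 2 gives a d⁷ configuration. Nitro (N-bound nitrite) is a strong-field ligand (high in the spectrochemical series) for a first-row metal, so the complex is low-spin. The t₂g⁶e_g¹ (low-spin) configuration has an unevenly filled e_g set; the Jahn–Teller theorem predicts a tetragonal distortion (typically axial elongation) to lift the degeneracy.
[Ti(OH)6]^2-: Ligand charges: each hydroxide is −1. With an overall charge of −2 the titanium centre must be in the +4 oxidation state. Group 4 minus oxidation state 4 gives a d⁰ configuration. The d⁰ configuration leaves the e_g set evenly filled (or empty) — no strong Jahn–Teller driving force.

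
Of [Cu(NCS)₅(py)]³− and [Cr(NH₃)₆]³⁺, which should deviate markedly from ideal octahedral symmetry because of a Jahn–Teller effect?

[Cu(NCS)₅(py)]³−

[Cu(NCS)₅(py)]³−: Ligand charges: each isothiocyanate is −1; pyridine is neutral. With an overall charge of −3 the copper centre must be in the +2 oxidation state. Cu sits in group 11, so the d-electron count is 11 − 2 = 9. The t₂g⁶e_g³ configuration has an unevenly filled e_g set; the Jahn–Teller theorem predicts a tetragonal distortion (typically axial elongation) to lift the degeneracy.
[Cr(NH₃)₆]³⁺: Summing ligand charges against the +3 overall charge gives an oxidation state of +3 for chromium. Group 6 minus oxidation state 3 gives a d³ configuration. The d³ configuration leaves the e_g set evenly filled (or empty) — no strong Jahn–Teller driving force.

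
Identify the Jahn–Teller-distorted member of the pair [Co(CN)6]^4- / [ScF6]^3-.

[Co(CN)6]^4-: Ligand charges: each cyanide is −1. With an overall charge of −4 the cobalt centre must be in the +2 oxidation state. Group 9 minus oxidation state 2 gives a d⁷ configuration. Cyanide is a strong-field ligand (high in the spectrochemical series) for a first-row metal, so the complex is low-spin. The t₂g⁶e_g¹ (low-spin) configuration has an unevenly filled e_g set; the Jahn–Teller theorem predicts a tetragonal distortion (typically axial elongation) to lift the degeneracy.
[ScF6]^3-: Ligand charges: each fluoride is −1. With an overall charge of −3 the scandium centre must be in the +3 oxidation state. Sc sits in group 3, so the d-electron count is 3 − 3 = 0. The d⁰ configuration leaves the e_g set evenly filled (or empty) — no strong Jahn–Teller driving force.

[Co(CN)6]^4-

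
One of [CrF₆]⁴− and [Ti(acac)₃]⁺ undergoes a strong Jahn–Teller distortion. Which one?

[CrF₆]⁴−

[CrF₆]⁴−: Each fluoride is −1; balancing the −4 overall charge requires Cr(II). Cr sits in group 6, so the d-electron count is 6 − 2 = 4. Fluoride is a weak-field ligand for a first-row metal, so the complex is high-spin. The t₂g³e_g¹ (high-spin) configuration has an unevenly filled e_g set; the Jahn–Teller theorem predicts a tetragonal distortion (typically axial elongation) to lift the degeneracy.
[Ti(acac)₃]⁺: Ligand charges: each acetylacetonate is −1. With an overall charge of +1 the titanium centre must be in the +4 oxidation state. Titanium is a group-4 element; Ti(IV) is therefore d⁰. The d⁰ configuration leaves the e_g set evenly filled (or empty) — no strong Jahn–Teller driving force.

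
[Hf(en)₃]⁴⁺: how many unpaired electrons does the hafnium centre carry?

0 unpaired electrons

Ligand charges: ethylenediamine is neutral. With an overall charge of +4 the hafnium centre must be in the +4 oxidation state.
Hf sits in group 4, so the d-electron count is 4 − 4 = 0.
Counting donor atoms: 3×ethylenediamine (bidentate) → 6 donors. Coordination number = 6.
In an octahedral field the d⁰ configuration is t₂g⁰e_g⁰, giving 0 unpaired electrons.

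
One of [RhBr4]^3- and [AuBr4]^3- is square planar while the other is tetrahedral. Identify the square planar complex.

[RhBr4]^3-

For [RhBr4]^3-: Summing ligand charges against the −3 overall charge gives an oxidation state of +1 for rhodium. Rhodium is a group-9 element; Rh(I) is therefore d⁸. A 4d d⁸ ion has a large crystal-field splitting; square planar leaves the high-energy d_{x²−y²} orbital empty and maximises CFSE. → square planar.
For [AuBr4]^3-: Ligand charges: each bromide is −1. With an overall charge of −3 the gold centre must be in the +1 oxidation state. Group 11 minus oxidation state 1 gives a d¹⁰ configuration. A d¹⁰ ion has no crystal-field stabilisation preference between square planar and tetrahedral, so four ligands adopt the sterically favoured tetrahedral geometry. → tetrahedral.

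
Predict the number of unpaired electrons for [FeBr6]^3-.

5 unpaired electrons

Ligand charges: each bromide is −1. With an overall charge of −3 the iron centre must be in the +3 oxidation state.
Iron is a group-8 element; Fe(III) is therefore d⁵.
The spin state decides the count: Bromide is a weak-field ligand for a first-row metal, so the complex is high-spin.
An octahedral high-spin d⁵ ion is t₂g³e_g², giving 5 unpaired electrons.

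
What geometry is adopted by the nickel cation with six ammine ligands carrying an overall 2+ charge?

octahedral

Ligand charges: ammonia is neutral. With an overall charge of +2 the nickel centre must be in the +2 oxidation state.
Ni sits in group 10, so the d-electron count is 10 − 2 = 8.
With 6 monodentate ligands the coordination number is 6.
Six donors around a single metal centre give an octahedral coordination sphere.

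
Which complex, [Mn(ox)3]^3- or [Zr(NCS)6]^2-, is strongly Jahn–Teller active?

[Mn(ox)3]^3-

[Mn(ox)3]^3-: Each oxalate is −2; balancing the −3 overall charge requires Mn(III). Mn sits in group 7, so the d-electron count is 7 − 3 = 4. Oxalate is a weak-field ligand for a first-row metal, so the complex is high-spin. The t₂g³e_g¹ (high-spin) configuration has an unevenly filled e_g set; the Jahn–Teller theorem predicts a tetragonal distortion (typically axial elongation) to lift the degeneracy.
[Zr(NCS)6]^2-: Each isothiocyanate is −1; balancing the −2 overall charge requires Zr(IV). Group 4 minus oxidation state 4 gives a d⁰ configuration. The d⁰ configuration leaves the e_g set evenly filled (or empty) — no strong Jahn–Teller driving force.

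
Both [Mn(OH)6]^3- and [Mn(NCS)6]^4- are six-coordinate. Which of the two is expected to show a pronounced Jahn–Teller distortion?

[Mn(OH)6]^3-: Summing ligand charges against the −3 overall charge gives an oxidation state of +3 for manganese. Manganese is a group-7 element; Mn(III) is therefore d⁴. Hydroxide is a weak-field ligand for a first-row metal, so the complex is high-spin. The t₂g³e_g¹ (high-spin) configuration has an unevenly filled e_g set; the Jahn–Teller theorem predicts a tetragonal distortion (typically axial elongation) to lift the degeneracy.
[Mn(NCS)6]^4-: Ligand charges: each isothiocyanate is −1. With an overall charge of −4 the manganese centre must be in the +2 oxidation state. Mn sits in group 7, so the d-electron count is 7 − 2 = 5. Isothiocyanate is a weak-field ligand for a first-row metal, so the complex is high-spin. The d⁵ configuration leaves the e_g set evenly filled (or empty) — no strong Jahn–Teller driving force.

[Mn(OH)6]^3-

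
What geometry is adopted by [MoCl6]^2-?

octahedral

Each chloride is −1; balancing the −2 overall charge requires Mo(IV).
Mo sits in group 6, so the d-electron count is 6 − 4 = 2.
Coordination number: 6.
Six donors around a single metal centre give an octahedral coordination sphere.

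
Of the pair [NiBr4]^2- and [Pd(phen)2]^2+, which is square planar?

[Pd(phen)2]^2+

For [NiBr4]^2-: Summing ligand charges against the −2 overall charge gives an oxidation state of +2 for nickel. Nickel is a group-10 element; Ni(II) is therefore d⁸. Bromide is a weak-field ligand. With weak-field ligands the CFSE gain from square planar is small, so a 3d d⁸ ion takes the sterically preferred tetrahedral geometry. → tetrahedral.
For [Pd(phen)2]^2+: Summing ligand charges against the +2 overall charge gives an oxidation state of +2 for palladium. Pd sits in group 10, so the d-electron count is 10 − 2 = 8. A 4d d⁸ ion has a large crystal-field splitting; square planar leaves the high-energy d_{x²−y²} orbital empty and maximises CFSE. → square planar.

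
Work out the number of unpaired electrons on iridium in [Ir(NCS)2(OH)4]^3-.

0

Each isothiocyanate is −1; each hydroxide is −1; balancing the −3 overall charge requires Ir(III).
Iridium is a group-9 element; Ir(III) is therefore d⁶.
The spin state decides the count: a 5d ion has a large Δₒ and is invariably low-spin.
An octahedral low-spin d⁶ ion is t₂g⁶e_g⁰, giving 0 unpaired electrons.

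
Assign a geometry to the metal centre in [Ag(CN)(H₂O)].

linear

Ligand charges: each cyanide is −1; water is neutral. With an overall charge of 0 the silver centre must be in the +1 oxidation state.
Ag sits in group 11, so the d-electron count is 11 − 1 = 10.
Coordination number: 2.
A d¹⁰ ion with only two ligands adopts a linear arrangement (sp hybridisation; no CFSE preference).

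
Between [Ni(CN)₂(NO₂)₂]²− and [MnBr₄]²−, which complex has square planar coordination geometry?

For [Ni(CN)₂(NO₂)₂]²−: Summing ligand charges against the −2 overall charge gives an oxidation state of +2 for nickel. Nickel is a group-10 element; Ni(II) is therefore d⁸. Cyanide and nitro (N-bound nitrite) are strong-field ligands (high in the spectrochemical series). A 3d d⁸ ion with strong-field ligands gains enough CFSE to favour square planar over tetrahedral. → square planar.
For [MnBr₄]²−: Ligand charges: each bromide is −1. With an overall charge of −2 the manganese centre must be in the +2 oxidation state. Manganese is a group-7 element; Mn(II) is therefore d⁵. A high-spin d⁵ ion has zero CFSE in either geometry, so four ligands adopt the sterically favoured tetrahedral geometry. → tetrahedral.

[Ni(CN)₂(NO₂)₂]²−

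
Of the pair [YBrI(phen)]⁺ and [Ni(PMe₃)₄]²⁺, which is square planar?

[Ni(PMe₃)₄]²⁺

For [YBrI(phen)]⁺: Each bromide is −1; each iodide is −1; 1,10-phenanthroline is neutral; balancing the +1 overall charge requires Y(III). Y sits in group 3, so the d-electron count is 3 − 3 = 0. A d⁰ ion has no crystal-field stabilisation preference between square planar and tetrahedral, so four ligands adopt the sterically favoured tetrahedral geometry. → tetrahedral.
For [Ni(PMe₃)₄]²⁺: Trimethylphosphine is neutral; balancing the +2 overall charge requires Ni(II). Ni sits in group 10, so the d-electron count is 10 − 2 = 8. Trimethylphosphine is a strong-field ligand (high in the spectrochemical series). A 3d d⁸ ion with strong-field ligands gains enough CFSE to favour square planar over tetrahedral. → square planar.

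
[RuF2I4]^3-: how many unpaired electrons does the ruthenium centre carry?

1

Each fluoride is −1; each iodide is −1; balancing the −3 overall charge requires Ru(III).
Ru sits in group 8, so the d-electron count is 8 − 3 = 5.
The spin state decides the count: a 4d ion has a large Δₒ and is invariably low-spin.
An octahedral low-spin d⁵ ion is t₂g⁵e_g⁰, giving 1 unpaired electron.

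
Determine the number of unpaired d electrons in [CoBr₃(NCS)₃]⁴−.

Each bromide is −1; each isothiocyanate is −1; balancing the −4 overall charge requires Co(II).
Group 9 minus oxidation state 2 gives a d⁷ configuration.
The spin state decides the count: Bromide and isothiocyanate are weak-field ligands for a first-row metal, so the complex is high-spin.
An octahedral high-spin d⁷ ion is t₂g⁵e_g², giving 3 unpaired electrons.

3 unpaired electrons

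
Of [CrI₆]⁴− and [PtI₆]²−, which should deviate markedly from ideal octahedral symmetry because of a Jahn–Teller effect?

[CrI₆]⁴−: Summing ligand charges against the −4 overall charge gives an oxidation state of +2 for chromium. Group 6 minus oxidation state 2 gives a d⁴ configuration. Iodide is a weak-field ligand for a first-row metal, so the complex is high-spin. The t₂g³e_g¹ (high-spin) configuration has an unevenly filled e_g set; the Jahn–Teller theorem predicts a tetragonal distortion (typically axial elongation) to lift the degeneracy.
[PtI₆]²−: Each iodide is −1; balancing the −2 overall charge requires Pt(IV). Platinum is a group-10 element; Pt(IV) is therefore d⁶. A 5d ion has a large Δₒ and is invariably low-spin. The d⁶ configuration leaves the e_g set evenly filled (or empty) — no strong Jahn–Teller driving force.

[CrI₆]⁴−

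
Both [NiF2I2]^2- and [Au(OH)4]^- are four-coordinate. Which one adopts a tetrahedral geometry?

For [NiF2I2]^2-: Ligand charges: each fluoride is −1; each iodide is −1. With an overall charge of −2 the nickel centre must be in the +2 oxidation state. Group 10 minus oxidation state 2 gives a d⁸ configuration. Fluoride and iodide are weak-field ligands. With weak-field ligands the CFSE gain from square planar is small, so a 3d d⁸ ion takes the sterically preferred tetrahedral geometry. → tetrahedral.
For [Au(OH)4]^-: Summing ligand charges against the −1 overall charge gives an oxidation state of +3 for gold. Gold is a group-11 element; Au(III) is therefore d⁸. A 5d d⁸ ion has a large crystal-field splitting; square planar leaves the high-energy d_{x²−y²} orbital empty and maximises CFSE. → square planar.

[NiF2I2]^2-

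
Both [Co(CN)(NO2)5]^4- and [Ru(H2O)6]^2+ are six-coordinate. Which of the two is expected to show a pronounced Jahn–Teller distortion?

[Co(CN)(NO2)5]^4-

[Co(CN)(NO2)5]^4-: Ligand charges: each cyanide is −1; each nitro (N-bound nitrite) is −1. With an overall charge of −4 the cobalt centre must be in the +2 oxidation state. Group 9 minus oxidation state 2 gives a d⁷ configuration. Cyanide and nitro (N-bound nitrite) are strong-field ligands (high in the spectrochemical series) for a first-row metal, so the complex is low-spin. The t₂g⁶e_g¹ (low-spin) configuration has an unevenly filled e_g set; the Jahn–Teller theorem predicts a tetragonal distortion (typically axial elongation) to lift the degeneracy.
[Ru(H2O)6]^2+: Summing ligand charges against the +2 overall charge gives an oxidation state of +2 for ruthenium. Ruthenium is a group-8 element; Ru(II) is therefore d⁶. A 4d ion has a large Δₒ and is invariably low-spin. The d⁶ configuration leaves the e_g set evenly filled (or empty) — no strong Jahn–Teller driving force.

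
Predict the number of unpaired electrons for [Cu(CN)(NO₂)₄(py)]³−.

Each cyanide is −1; each nitro (N-bound nitrite) is −1; pyridine is neutral; balancing the −3 overall charge requires Cu(II).
Copper is a group-11 element; Cu(II) is therefore d⁹.
In an octahedral field the d⁹ configuration is t₂g⁶e_g³ (only one arrangement possible), giving 1 unpaired electron.

1 unpaired electron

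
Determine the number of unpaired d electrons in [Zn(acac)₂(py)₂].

0 unpaired electrons

Summing ligand charges against the 0 overall charge gives an oxidation state of +2 for zinc.
Zn sits in group 12, so the d-electron count is 12 − 2 = 10.
Counting donor atoms: 2×acetylacetonate (bidentate) → 4 donors; 2×pyridine (monodentate) → 2 donors. Coordination number = 6.
In an octahedral field the d¹⁰ configuration is t₂g⁶e_g⁴, giving 0 unpaired electrons.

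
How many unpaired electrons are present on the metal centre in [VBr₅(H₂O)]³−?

Ligand charges: each bromide is −1; water is neutral. With an overall charge of −3 the vanadium centre must be in the +2 oxidation state.
Group 5 minus oxidation state 2 gives a d³ configuration.
In an octahedral field the d³ configuration is t₂g³e_g⁰ (only one arrangement possible), giving 3 unpaired electrons.

3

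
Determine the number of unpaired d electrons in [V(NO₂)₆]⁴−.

Ligand charges: each nitro (N-bound nitrite) is −1. With an overall charge of −4 the vanadium centre must be in the +2 oxidation state.
Group 5 minus oxidation state 2 gives a d³ configuration.
In an octahedral field the d³ configuration is t₂g³e_g⁰ (only one arrangement possible), giving 3 unpaired electrons.

3 unpaired electrons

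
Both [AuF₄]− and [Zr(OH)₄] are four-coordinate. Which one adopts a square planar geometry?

For [AuF₄]−: Summing ligand charges against the −1 overall charge gives an oxidation state of +3 for gold. Group 11 minus oxidation state 3 gives a d⁸ configuration. A 5d d⁸ ion has a large crystal-field splitting; square planar leaves the high-energy d_{x²−y²} orbital empty and maximises CFSE. → square planar.
For [Zr(OH)₄]: Each hydroxide is −1; balancing the 0 overall charge requires Zr(IV). Zirconium is a group-4 element; Zr(IV) is therefore d⁰. A d⁰ ion has no crystal-field stabilisation preference between square planar and tetrahedral, so four ligands adopt the sterically favoured tetrahedral geometry. → tetrahedral.

[AuF₄]−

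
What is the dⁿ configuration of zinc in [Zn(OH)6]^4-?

Each hydroxide is −1; balancing the −4 overall charge requires Zn(II).
Group 12 minus oxidation state 2 gives a d¹⁰ configuration.

d10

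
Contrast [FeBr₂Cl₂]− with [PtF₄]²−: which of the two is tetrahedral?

For [FeBr₂Cl₂]−: Ligand charges: each bromide is −1; each chloride is −1. With an overall charge of −1 the iron centre must be in the +3 oxidation state. Iron is a group-8 element; Fe(III) is therefore d⁵. A high-spin d⁵ ion has zero CFSE in either geometry, so four ligands adopt the sterically favoured tetrahedral geometry. → tetrahedral.
For [PtF₄]²−: Summing ligand charges against the −2 overall charge gives an oxidation state of +2 for platinum. Pt sits in group 10, so the d-electron count is 10 − 2 = 8. A 5d d⁸ ion has a large crystal-field splitting; square planar leaves the high-energy d_{x²−y²} orbital empty and maximises CFSE. → square planar.

[FeBr₂Cl₂]−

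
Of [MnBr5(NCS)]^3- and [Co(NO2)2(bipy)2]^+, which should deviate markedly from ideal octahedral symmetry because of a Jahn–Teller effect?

[MnBr5(NCS)]^3-: Each bromide is −1; each isothiocyanate is −1; balancing the −3 overall charge requires Mn(III). Group 7 minus oxidation state 3 gives a d⁴ configuration. Bromide and isothiocyanate are weak-field ligands for a first-row metal, so the complex is high-spin. The t₂g³e_g¹ (high-spin) configuration has an unevenly filled e_g set; the Jahn–Teller theorem predicts a tetragonal distortion (typically axial elongation) to lift the degeneracy.
[Co(NO2)2(bipy)2]^+: Each nitro (N-bound nitrite) is −1; 2,2′-bipyridine is neutral; balancing the +1 overall charge requires Co(III). Group 9 minus oxidation state 3 gives a d⁶ configuration. Co(III) has an exceptionally large octahedral splitting and is low-spin with essentially every ligand except fluoride. The d⁶ configuration leaves the e_g set evenly filled (or empty) — no strong Jahn–Teller driving force.

[MnBr5(NCS)]^3-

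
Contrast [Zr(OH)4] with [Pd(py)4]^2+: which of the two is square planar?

For [Zr(OH)4]: Ligand charges: each hydroxide is −1. With an overall charge of 0 the zirconium centre must be in the +4 oxidation state. Zirconium is a group-4 element; Zr(IV) is therefore d⁰. A d⁰ ion has no crystal-field stabilisation preference between square planar and tetrahedral, so four ligands adopt the sterically favoured tetrahedral geometry. → tetrahedral.
For [Pd(py)4]^2+: Pyridine is neutral; balancing the +2 overall charge requires Pd(II). Pd sits in group 10, so the d-electron count is 10 − 2 = 8. A 4d d⁸ ion has a large crystal-field splitting; square planar leaves the high-energy d_{x²−y²} orbital empty and maximises CFSE. → square planar.

[Pd(py)4]^2+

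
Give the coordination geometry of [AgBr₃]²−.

Ligand charges: each bromide is −1. With an overall charge of −2 the silver centre must be in the +1 oxidation state.
Silver is a group-11 element; Ag(I) is therefore d¹⁰.
With 3 monodentate ligands the coordination number is 3.
Three ligands around a d¹⁰ centre minimise repulsion in a trigonal-planar arrangement.

trigonal planar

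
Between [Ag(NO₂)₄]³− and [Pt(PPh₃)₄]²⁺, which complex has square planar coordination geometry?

For [Ag(NO₂)₄]³−: Summing ligand charges against the −3 overall charge gives an oxidation state of +1 for silver. Silver is a group-11 element; Ag(I) is therefore d¹⁰. A d¹⁰ ion has no crystal-field stabilisation preference between square planar and tetrahedral, so four ligands adopt the sterically favoured tetrahedral geometry. → tetrahedral.
For [Pt(PPh₃)₄]²⁺: Ligand charges: triphenylphosphine is neutral. With an overall charge of +2 the platinum centre must be in the +2 oxidation state. Platinum is a group-10 element; Pt(II) is therefore d⁸. A 5d d⁸ ion has a large crystal-field splitting; square planar leaves the high-energy d_{x²−y²} orbital empty and maximises CFSE. → square planar.

[Pt(PPh₃)₄]²⁺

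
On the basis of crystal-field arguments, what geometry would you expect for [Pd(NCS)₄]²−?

square planar

Summing ligand charges against the −2 overall charge gives an oxidation state of +2 for palladium.
Pd sits in group 10, so the d-electron count is 10 − 2 = 8.
Coordination number: 4.
A 4d d⁸ ion has a large crystal-field splitting; square planar leaves the high-energy d_{x²−y²} orbital empty and maximises CFSE.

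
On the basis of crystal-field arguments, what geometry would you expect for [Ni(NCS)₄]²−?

tetrahedral

Summing ligand charges against the −2 overall charge gives an oxidation state of +2 for nickel.
Nickel is a group-10 element; Ni(II) is therefore d⁸.
Coordination number: 4.
Isothiocyanate is a weak-field ligand.
With weak-field ligands the CFSE gain from square planar is small, so a 3d d⁸ ion takes the sterically preferred tetrahedral geometry.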